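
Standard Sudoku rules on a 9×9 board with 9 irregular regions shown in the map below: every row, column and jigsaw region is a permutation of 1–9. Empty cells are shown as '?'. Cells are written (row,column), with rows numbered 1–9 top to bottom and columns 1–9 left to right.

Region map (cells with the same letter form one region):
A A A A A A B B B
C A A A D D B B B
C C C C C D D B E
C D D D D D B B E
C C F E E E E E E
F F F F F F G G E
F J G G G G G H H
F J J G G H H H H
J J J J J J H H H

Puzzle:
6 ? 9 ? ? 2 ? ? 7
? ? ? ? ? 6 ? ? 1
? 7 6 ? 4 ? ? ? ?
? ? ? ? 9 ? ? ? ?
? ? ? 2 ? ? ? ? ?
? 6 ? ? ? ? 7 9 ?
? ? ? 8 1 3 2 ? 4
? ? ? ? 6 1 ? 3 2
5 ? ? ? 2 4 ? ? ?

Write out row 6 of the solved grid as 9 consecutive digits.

(7,2) = 9 (sole candidate).
(7,3) = 5 (sole candidate).
(8,2) = 8 (sole candidate).
(8,3) = 7 (sole candidate).
(8,4) = 4 (sole candidate).
(7,1) = 7 (sole candidate).
(7,8) = 6 (sole candidate).
(8,1) = 9 (sole candidate).
(8,7) = 5 (sole candidate).
(2,7) = 9 (hidden single in row 2).
(9,7) = 8 (sole candidate).
(9,8) = 7 (sole candidate).
(9,9) = 9 (sole candidate).
(3,4) = 9 (hidden single in row 3).
(5,6) = 9 (hidden single in row 5).
(5,5) = 7 (hidden single in row 5).
(2,4) = 7 (hidden single in row 2).
(4,6) = 7 (hidden single in row 4).
(9,4) = 6 (hidden single in row 9).
(6,1) = 4: in column 1, 4 can only go here (every other open cell in that column sees a 4).
(6,3) = 2: in row 6, 2 can only go here (every other open cell in that row sees a 2).
(6,4) = 1: in row 6, 1 can only go here (every other open cell in that row sees a 1).
(1,2) = 1 (hidden single in row 1).
(9,2) = 3 (sole candidate).
(9,3) = 1 (sole candidate).
(5,2) = 5 (sole candidate).
(2,2) = 4 (sole candidate).
(4,2) = 2 (sole candidate).
(4,1) = 1 (hidden single in row 4).
(3,7) = 1 (hidden single in row 3).
(5,8) = 1 (hidden single in row 5).
(5,7) = 4 (hidden single in row 5).
(1,7) = 3 (sole candidate).
(4,7) = 6 (sole candidate).
(1,4) = 5 (sole candidate).
(1,5) = 8 (sole candidate).
(1,8) = 4 (sole candidate).
(2,3) = 3 (sole candidate).
(2,5) = 5 (sole candidate).
(3,6) = 8 (sole candidate).
(4,3) = 4 (sole candidate).
(4,4) = 3 (sole candidate).
(5,3) = 8 (sole candidate).
(6,5) = 3: row 6 has {1,2,4,6,7,9}; col 5 has {1,2,4,5,6,7,8,9}; region has {1,2,4,6,7,8,9} → only 3 remains.
(6,6) = 5: row 6 has {1,2,3,4,6,7,9}; col 6 has {1,2,3,4,6,7,8,9}; region has {1,2,3,4,6,7,8,9} → only 5 remains.
(6,9) = 8: row 6 has {1,2,3,4,5,6,7,9}; col 9 has {1,2,4,7,9}; region has {1,2,4,7,9} → only 8 remains.

462135798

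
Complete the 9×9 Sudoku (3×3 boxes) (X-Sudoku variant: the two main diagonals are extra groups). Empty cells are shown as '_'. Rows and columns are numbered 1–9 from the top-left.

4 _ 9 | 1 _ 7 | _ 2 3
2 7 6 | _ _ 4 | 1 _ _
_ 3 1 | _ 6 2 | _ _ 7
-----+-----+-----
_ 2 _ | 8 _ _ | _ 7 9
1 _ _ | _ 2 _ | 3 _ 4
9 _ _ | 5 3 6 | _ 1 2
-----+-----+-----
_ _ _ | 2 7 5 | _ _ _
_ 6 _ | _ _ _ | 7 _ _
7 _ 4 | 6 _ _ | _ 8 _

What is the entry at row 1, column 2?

5

row 2, column 8 = 9: row 2 has {1,2,4,6,7}; col 8 has {1,2,7,8}; box has {1,2,3,7}; anti-diagonal has {2,3,5,6,7} → only 9 remains.
row 3, column 4 = 9: row 3 has {1,2,3,6,7}; col 4 has {1,2,5,6,8}; box has {1,2,4,6,7} → only 9 remains.
row 4, column 6 = 1: row 4 has {2,7,8,9}; col 6 has {2,4,5,6,7}; box has {2,3,5,6,8}; anti-diagonal has {2,3,5,6,7,9} → only 1 remains.
row 5, column 4 = 7: row 5 has {1,2,3,4}; col 4 has {1,2,5,6,8,9}; box has {1,2,3,5,6,8} → only 7 remains.
row 5, column 6 = 9: row 5 has {1,2,3,4,7}; col 6 has {1,2,4,5,6,7}; box has {1,2,3,5,6,7,8} → only 9 remains.
row 6, column 7 = 8: row 6 has {1,2,3,5,6,9}; col 7 has {1,3,7}; box has {1,2,3,4,7,9} → only 8 remains.
row 7, column 3 = 8: row 7 has {2,5,7}; col 3 has {1,4,6,9}; box has {4,6,7}; anti-diagonal has {1,2,3,5,6,7,9} → only 8 remains.
row 7, column 7 = 9: row 7 has {2,5,7,8}; col 7 has {1,3,7,8}; box has {7,8}; main diagonal has {1,2,4,6,7,8} → only 9 remains.
row 9, column 6 = 3: row 9 has {4,6,7,8}; col 6 has {1,2,4,5,6,7,9}; box has {2,5,6,7} → only 3 remains.
row 9, column 9 = 5: row 9 has {3,4,6,7,8}; col 9 has {2,3,4,7,9}; box has {7,8,9}; main diagonal has {1,2,4,6,7,8,9} → only 5 remains.
row 2, column 4 = 3: row 2 has {1,2,4,6,7,9}; col 4 has {1,2,5,6,7,8,9}; box has {1,2,4,6,7,9} → only 3 remains.
row 2, column 9 = 8: row 2 has {1,2,3,4,6,7,9}; col 9 has {2,3,4,5,7,9}; box has {1,2,3,7,9} → only 8 remains.
row 3, column 7 = 4: row 3 has {1,2,3,6,7,9}; col 7 has {1,3,7,8,9}; box has {1,2,3,7,8,9}; anti-diagonal has {1,2,3,5,6,7,8,9} → only 4 remains.
row 3, column 8 = 5: row 3 has {1,2,3,4,6,7,9}; col 8 has {1,2,7,8,9}; box has {1,2,3,4,7,8,9} → only 5 remains.
row 4, column 5 = 4: row 4 has {1,2,7,8,9}; col 5 has {2,3,6,7}; box has {1,2,3,5,6,7,8,9} → only 4 remains.
row 5, column 3 = 5: row 5 has {1,2,3,4,7,9}; col 3 has {1,4,6,8,9}; box has {1,2,9} → only 5 remains.
row 5, column 8 = 6: row 5 has {1,2,3,4,5,7,9}; col 8 has {1,2,5,7,8,9}; box has {1,2,3,4,7,8,9} → only 6 remains.
row 6, column 2 = 4: row 6 has {1,2,3,5,6,8,9}; col 2 has {2,3,6,7}; box has {1,2,5,9} → only 4 remains.
row 6, column 3 = 7: row 6 has {1,2,3,4,5,6,8,9}; col 3 has {1,4,5,6,8,9}; box has {1,2,4,5,9} → only 7 remains.
row 7, column 1 = 3: row 7 has {2,5,7,8,9}; col 1 has {1,2,4,7,9}; box has {4,6,7,8} → only 3 remains.
row 7, column 2 = 1: row 7 has {2,3,5,7,8,9}; col 2 has {2,3,4,6,7}; box has {3,4,6,7,8} → only 1 remains.
row 7, column 8 = 4: row 7 has {1,2,3,5,7,8,9}; col 8 has {1,2,5,6,7,8,9}; box has {5,7,8,9} → only 4 remains.
row 7, column 9 = 6: row 7 has {1,2,3,4,5,7,8,9}; col 9 has {2,3,4,5,7,8,9}; box has {4,5,7,8,9} → only 6 remains.
row 8, column 1 = 5: row 8 has {6,7}; col 1 has {1,2,3,4,7,9}; box has {1,3,4,6,7,8} → only 5 remains.
row 8, column 3 = 2: row 8 has {5,6,7}; col 3 has {1,4,5,6,7,8,9}; box has {1,3,4,5,6,7,8} → only 2 remains.
row 8, column 4 = 4: row 8 has {2,5,6,7}; col 4 has {1,2,3,5,6,7,8,9}; box has {2,3,5,6,7} → only 4 remains.
row 8, column 6 = 8: row 8 has {2,4,5,6,7}; col 6 has {1,2,3,4,5,6,7,9}; box has {2,3,4,5,6,7} → only 8 remains.
row 8, column 8 = 3: row 8 has {2,4,5,6,7,8}; col 8 has {1,2,4,5,6,7,8,9}; box has {4,5,6,7,8,9}; main diagonal has {1,2,4,5,6,7,8,9} → only 3 remains.
row 8, column 9 = 1: row 8 has {2,3,4,5,6,7,8}; col 9 has {2,3,4,5,6,7,8,9}; box has {3,4,5,6,7,8,9} → only 1 remains.
row 9, column 2 = 9: row 9 has {3,4,5,6,7,8}; col 2 has {1,2,3,4,6,7}; box has {1,2,3,4,5,6,7,8} → only 9 remains.
row 9, column 5 = 1: row 9 has {3,4,5,6,7,8,9}; col 5 has {2,3,4,6,7}; box has {2,3,4,5,6,7,8} → only 1 remains.
row 9, column 7 = 2: row 9 has {1,3,4,5,6,7,8,9}; col 7 has {1,3,4,7,8,9}; box has {1,3,4,5,6,7,8,9} → only 2 remains.
row 1, column 7 = 6: row 1 has {1,2,3,4,7,9}; col 7 has {1,2,3,4,7,8,9}; box has {1,2,3,4,5,7,8,9} → only 6 remains.
row 2, column 5 = 5: row 2 has {1,2,3,4,6,7,8,9}; col 5 has {1,2,3,4,6,7}; box has {1,2,3,4,6,7,9} → only 5 remains.
row 3, column 1 = 8: row 3 has {1,2,3,4,5,6,7,9}; col 1 has {1,2,3,4,5,7,9}; box has {1,2,3,4,6,7,9} → only 8 remains.
row 4, column 1 = 6: row 4 has {1,2,4,7,8,9}; col 1 has {1,2,3,4,5,7,8,9}; box has {1,2,4,5,7,9} → only 6 remains.
row 4, column 3 = 3: row 4 has {1,2,4,6,7,8,9}; col 3 has {1,2,4,5,6,7,8,9}; box has {1,2,4,5,6,7,9} → only 3 remains.
row 4, column 7 = 5: row 4 has {1,2,3,4,6,7,8,9}; col 7 has {1,2,3,4,6,7,8,9}; box has {1,2,3,4,6,7,8,9} → only 5 remains.
row 5, column 2 = 8: row 5 has {1,2,3,4,5,6,7,9}; col 2 has {1,2,3,4,6,7,9}; box has {1,2,3,4,5,6,7,9} → only 8 remains.
row 8, column 5 = 9: row 8 has {1,2,3,4,5,6,7,8}; col 5 has {1,2,3,4,5,6,7}; box has {1,2,3,4,5,6,7,8} → only 9 remains.
row 1, column 2 = 5: row 1 has {1,2,3,4,6,7,9}; col 2 has {1,2,3,4,6,7,8,9}; box has {1,2,3,4,6,7,8,9} → only 5 remains.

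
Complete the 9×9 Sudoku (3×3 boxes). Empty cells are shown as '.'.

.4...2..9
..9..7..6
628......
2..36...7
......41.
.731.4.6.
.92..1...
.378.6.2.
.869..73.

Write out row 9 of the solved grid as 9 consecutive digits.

row 5, column 3 = 5: row 5 has {1,4}; col 3 has {2,3,6,7,8,9}; box has {2,3,7} → only 5 remains.
row 9, column 6 = 5: row 9 has {3,6,7,8,9}; col 6 has {1,2,4,6,7}; box has {1,6,8,9} → only 5 remains.
row 1, column 3 = 1: row 1 has {2,4,9}; col 3 has {2,3,5,6,7,8,9}; box has {2,4,6,8,9} → only 1 remains.
row 2, column 2 = 5: row 2 has {6,7,9}; col 2 has {2,3,4,7,8,9}; box has {1,2,4,6,8,9} → only 5 remains.
row 2, column 4 = 4: row 2 has {5,6,7,9}; col 4 has {1,3,8,9}; box has {2,7} → only 4 remains.
row 2, column 8 = 8: row 2 has {4,5,6,7,9}; col 8 has {1,2,3,6}; box has {6,9} → only 8 remains.
row 3, column 4 = 5: row 3 has {2,6,8}; col 4 has {1,3,4,8,9}; box has {2,4,7} → only 5 remains.
row 4, column 2 = 1: row 4 has {2,3,6,7}; col 2 has {2,3,4,5,7,8,9}; box has {2,3,5,7} → only 1 remains.
row 4, column 3 = 4: row 4 has {1,2,3,6,7}; col 3 has {1,2,3,5,6,7,8,9}; box has {1,2,3,5,7} → only 4 remains.
row 5, column 2 = 6: row 5 has {1,4,5}; col 2 has {1,2,3,4,5,7,8,9}; box has {1,2,3,4,5,7} → only 6 remains.
row 7, column 4 = 7: row 7 has {1,2,9}; col 4 has {1,3,4,5,8,9}; box has {1,5,6,8,9} → only 7 remains.
row 8, column 5 = 4: row 8 has {2,3,6,7,8}; col 5 has {6}; box has {1,5,6,7,8,9} → only 4 remains.
row 9, column 5 = 2: row 9 has {3,5,6,7,8,9}; col 5 has {4,6}; box has {1,4,5,6,7,8,9} → only 2 remains.
row 1, column 4 = 6: row 1 has {1,2,4,9}; col 4 has {1,3,4,5,7,8,9}; box has {2,4,5,7} → only 6 remains.
row 2, column 1 = 3: row 2 has {4,5,6,7,8,9}; col 1 has {2,6}; box has {1,2,4,5,6,8,9} → only 3 remains.
row 2, column 5 = 1: row 2 has {3,4,5,6,7,8,9}; col 5 has {2,4,6}; box has {2,4,5,6,7} → only 1 remains.
row 2, column 7 = 2: row 2 has {1,3,4,5,6,7,8,9}; col 7 has {4,7}; box has {6,8,9} → only 2 remains.
row 5, column 4 = 2: row 5 has {1,4,5,6}; col 4 has {1,3,4,5,6,7,8,9}; box has {1,3,4,6} → only 2 remains.
row 7, column 5 = 3: row 7 has {1,2,7,9}; col 5 has {1,2,4,6}; box has {1,2,4,5,6,7,8,9} → only 3 remains.
row 1, column 1 = 7: row 1 has {1,2,4,6,9}; col 1 has {2,3,6}; box has {1,2,3,4,5,6,8,9} → only 7 remains.
row 1, column 5 = 8: row 1 has {1,2,4,6,7,9}; col 5 has {1,2,3,4,6}; box has {1,2,4,5,6,7} → only 8 remains.
row 1, column 8 = 5: row 1 has {1,2,4,6,7,8,9}; col 8 has {1,2,3,6,8}; box has {2,6,8,9} → only 5 remains.
row 3, column 5 = 9: row 3 has {2,5,6,8}; col 5 has {1,2,3,4,6,8}; box has {1,2,4,5,6,7,8} → only 9 remains.
row 3, column 6 = 3: row 3 has {2,5,6,8,9}; col 6 has {1,2,4,5,6,7}; box has {1,2,4,5,6,7,8,9} → only 3 remains.
row 3, column 7 = 1: row 3 has {2,3,5,6,8,9}; col 7 has {2,4,7}; box has {2,5,6,8,9} → only 1 remains.
row 3, column 9 = 4: row 3 has {1,2,3,5,6,8,9}; col 9 has {6,7,9}; box has {1,2,5,6,8,9} → only 4 remains.
row 4, column 8 = 9: row 4 has {1,2,3,4,6,7}; col 8 has {1,2,3,5,6,8}; box has {1,4,6,7} → only 9 remains.
row 5, column 5 = 7: row 5 has {1,2,4,5,6}; col 5 has {1,2,3,4,6,8,9}; box has {1,2,3,4,6} → only 7 remains.
row 6, column 5 = 5: row 6 has {1,3,4,6,7}; col 5 has {1,2,3,4,6,7,8,9}; box has {1,2,3,4,6,7} → only 5 remains.
row 6, column 7 = 8: row 6 has {1,3,4,5,6,7}; col 7 has {1,2,4,7}; box has {1,4,6,7,9} → only 8 remains.
row 6, column 9 = 2: row 6 has {1,3,4,5,6,7,8}; col 9 has {4,6,7,9}; box has {1,4,6,7,8,9} → only 2 remains.
row 7, column 8 = 4: row 7 has {1,2,3,7,9}; col 8 has {1,2,3,5,6,8,9}; box has {2,3,7} → only 4 remains.
row 9, column 9 = 1: row 9 has {2,3,5,6,7,8,9}; col 9 has {2,4,6,7,9}; box has {2,3,4,7} → only 1 remains.
row 1, column 7 = 3: row 1 has {1,2,4,5,6,7,8,9}; col 7 has {1,2,4,7,8}; box has {1,2,4,5,6,8,9} → only 3 remains.
row 3, column 8 = 7: row 3 has {1,2,3,4,5,6,8,9}; col 8 has {1,2,3,4,5,6,8,9}; box has {1,2,3,4,5,6,8,9} → only 7 remains.
row 4, column 6 = 8: row 4 has {1,2,3,4,6,7,9}; col 6 has {1,2,3,4,5,6,7}; box has {1,2,3,4,5,6,7} → only 8 remains.
row 4, column 7 = 5: row 4 has {1,2,3,4,6,7,8,9}; col 7 has {1,2,3,4,7,8}; box has {1,2,4,6,7,8,9} → only 5 remains.
row 5, column 6 = 9: row 5 has {1,2,4,5,6,7}; col 6 has {1,2,3,4,5,6,7,8}; box has {1,2,3,4,5,6,7,8} → only 9 remains.
row 5, column 9 = 3: row 5 has {1,2,4,5,6,7,9}; col 9 has {1,2,4,6,7,9}; box has {1,2,4,5,6,7,8,9} → only 3 remains.
row 6, column 1 = 9: row 6 has {1,2,3,4,5,6,7,8}; col 1 has {2,3,6,7}; box has {1,2,3,4,5,6,7} → only 9 remains.
row 7, column 1 = 5: row 7 has {1,2,3,4,7,9}; col 1 has {2,3,6,7,9}; box has {2,3,6,7,8,9} → only 5 remains.
row 7, column 7 = 6: row 7 has {1,2,3,4,5,7,9}; col 7 has {1,2,3,4,5,7,8}; box has {1,2,3,4,7} → only 6 remains.
row 7, column 9 = 8: row 7 has {1,2,3,4,5,6,7,9}; col 9 has {1,2,3,4,6,7,9}; box has {1,2,3,4,6,7} → only 8 remains.
row 8, column 1 = 1: row 8 has {2,3,4,6,7,8}; col 1 has {2,3,5,6,7,9}; box has {2,3,5,6,7,8,9} → only 1 remains.
row 8, column 7 = 9: row 8 has {1,2,3,4,6,7,8}; col 7 has {1,2,3,4,5,6,7,8}; box has {1,2,3,4,6,7,8} → only 9 remains.
row 8, column 9 = 5: row 8 has {1,2,3,4,6,7,8,9}; col 9 has {1,2,3,4,6,7,8,9}; box has {1,2,3,4,6,7,8,9} → only 5 remains.
row 9, column 1 = 4: row 9 has {1,2,3,5,6,7,8,9}; col 1 has {1,2,3,5,6,7,9}; box has {1,2,3,5,6,7,8,9} → only 4 remains.

486925731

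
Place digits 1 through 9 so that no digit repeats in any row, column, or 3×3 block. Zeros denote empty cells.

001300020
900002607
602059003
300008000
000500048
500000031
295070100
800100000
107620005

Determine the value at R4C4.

2

R5C1 = 7 (sole candidate).
R1C1 = 4 (sole candidate).
R1C9 = 9 (sole candidate).
R3C8 = 1 (hidden single in row 3).
R2C5 = 1 (hidden single in row 2).
R2C4 = 4 (hidden single in row 2).
R7C4 = 8 (sole candidate).
R7C8 = 6 (sole candidate).
R7C9 = 4 (sole candidate).
R8C9 = 2 (sole candidate).
R3C4 = 7 (sole candidate).
R4C9 = 6 (sole candidate).
R7C6 = 3 (sole candidate).
R9C6 = 4 (sole candidate).
R1C6 = 6 (sole candidate).
R3C2 = 8 (sole candidate).
R3C7 = 4 (sole candidate).
R5C6 = 1 (sole candidate).
R6C6 = 7 (sole candidate).
R8C5 = 9 (sole candidate).
R8C6 = 5 (sole candidate).
R8C8 = 7 (sole candidate).
R9C2 = 3 (sole candidate).
R1C5 = 8 (sole candidate).
R1C7 = 5 (sole candidate).
R2C2 = 5 (sole candidate).
R2C3 = 3 (sole candidate).
R2C8 = 8 (sole candidate).
R4C5 = 4 (sole candidate).
R6C5 = 6 (sole candidate).
R8C7 = 3 (sole candidate).
R9C8 = 9 (sole candidate).
R1C2 = 7 (sole candidate).
R4C3 = 9 (sole candidate).
R4C4 = 2: row 4 has {3,4,6,8,9}; col 4 has {1,3,4,5,6,7,8}; box has {1,4,5,6,7,8} → only 2 remains.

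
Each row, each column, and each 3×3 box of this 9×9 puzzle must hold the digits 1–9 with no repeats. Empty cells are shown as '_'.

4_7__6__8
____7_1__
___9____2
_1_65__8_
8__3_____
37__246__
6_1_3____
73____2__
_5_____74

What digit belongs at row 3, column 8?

row 1, column 5 = 1 (sole candidate).
row 5, column 5 = 9 (sole candidate).
row 4, column 6 = 7 (sole candidate).
row 5, column 6 = 1 (sole candidate).
row 6, column 4 = 8 (sole candidate).
row 3, column 1 = 1 (hidden single in row 3).
row 3, column 7 = 7 (hidden single in row 3).
row 5, column 9 = 7 (hidden single in row 5).
row 7, column 4 = 7 (hidden single in row 7).
row 7, column 2 = 4 (hidden single in row 7).
row 7, column 6 = 2 (hidden single in row 7).
row 9, column 4 = 1 (sole candidate).
row 7, column 7 = 8 (hidden single in row 7).
row 9, column 7 = 3 (hidden single in row 9).
row 9, column 5 = 6 (hidden single in row 9).
row 1, column 8 = 3 (hidden single in row 1).
row 4, column 9 = 3 (hidden single in row 4).
row 2, column 1 = 5 (hidden single in column 1).
row 5, column 8 = 2 (hidden single in column 8).
row 5, column 2 = 6 (sole candidate).
row 3, column 2 = 8 (sole candidate).
row 3, column 5 = 4 (sole candidate).
row 8, column 5 = 8 (sole candidate).
row 9, column 6 = 9 (sole candidate).
row 2, column 4 = 2 (sole candidate).
row 8, column 3 = 9 (sole candidate).
row 8, column 6 = 5 (sole candidate).
row 9, column 1 = 2 (sole candidate).
row 9, column 3 = 8 (sole candidate).
row 1, column 4 = 5 (sole candidate).
row 1, column 7 = 9 (sole candidate).
row 2, column 2 = 9 (sole candidate).
row 2, column 9 = 6 (sole candidate).
row 3, column 6 = 3 (sole candidate).
row 3, column 8 = 5: row 3 has {1,2,3,4,7,8,9}; col 8 has {2,3,7,8}; box has {1,2,3,6,7,8,9} → only 5 remains.

5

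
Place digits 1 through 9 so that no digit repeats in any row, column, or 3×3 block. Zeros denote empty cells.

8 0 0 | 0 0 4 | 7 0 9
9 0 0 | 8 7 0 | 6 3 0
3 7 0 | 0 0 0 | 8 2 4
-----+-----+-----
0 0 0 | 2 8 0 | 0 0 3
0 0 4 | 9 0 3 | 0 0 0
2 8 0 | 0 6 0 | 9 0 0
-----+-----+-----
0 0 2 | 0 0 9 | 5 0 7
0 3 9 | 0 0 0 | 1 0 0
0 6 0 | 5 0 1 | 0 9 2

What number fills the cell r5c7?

r4c7 = 4 (sole candidate).
r5c7 = 2: row 5 has {3,4,9}; col 7 has {1,4,5,6,7,8,9}; box has {3,4,9} → only 2 remains.

2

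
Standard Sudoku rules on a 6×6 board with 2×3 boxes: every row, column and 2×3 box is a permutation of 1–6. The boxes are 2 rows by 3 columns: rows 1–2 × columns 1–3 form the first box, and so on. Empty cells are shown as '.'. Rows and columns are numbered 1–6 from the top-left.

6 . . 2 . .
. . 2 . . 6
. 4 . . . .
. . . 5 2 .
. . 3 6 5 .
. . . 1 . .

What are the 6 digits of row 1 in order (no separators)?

R3C4 = 3 (sole candidate).
R3C6 = 1 (sole candidate).
R4C6 = 4 (sole candidate).
R5C6 = 2 (sole candidate).
R6C6 = 3 (sole candidate).
R1C6 = 5: row 1 has {2,6}; col 6 has {1,2,3,4,6}; box has {2,6} → only 5 remains.
R2C4 = 4 (sole candidate).
R3C5 = 6 (sole candidate).
R5C2 = 1 (sole candidate).
R6C5 = 4 (sole candidate).
R1C2 = 3: row 1 has {2,5,6}; col 2 has {1,4}; box has {2,6} → only 3 remains.
R1C5 = 1: row 1 has {2,3,5,6}; col 5 has {2,4,5,6}; box has {2,4,5,6} → only 1 remains.
R2C2 = 5 (sole candidate).
R2C5 = 3 (sole candidate).
R3C3 = 5 (sole candidate).
R4C2 = 6 (sole candidate).
R4C3 = 1 (sole candidate).
R5C1 = 4 (sole candidate).
R6C2 = 2 (sole candidate).
R6C3 = 6 (sole candidate).
R1C3 = 4: row 1 has {1,2,3,5,6}; col 3 has {1,2,3,5,6}; box has {2,3,5,6} → only 4 remains.

634215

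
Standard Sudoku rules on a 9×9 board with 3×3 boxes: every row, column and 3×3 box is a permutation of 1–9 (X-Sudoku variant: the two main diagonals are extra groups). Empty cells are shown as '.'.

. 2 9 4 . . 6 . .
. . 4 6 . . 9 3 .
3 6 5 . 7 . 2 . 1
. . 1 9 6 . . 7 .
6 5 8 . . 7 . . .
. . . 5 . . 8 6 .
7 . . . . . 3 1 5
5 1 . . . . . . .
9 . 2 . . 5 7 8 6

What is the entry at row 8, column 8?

row 1, column 8 = 5 (sole candidate).
row 3, column 4 = 8 (sole candidate).
row 3, column 6 = 9 (sole candidate).
row 3, column 8 = 4 (sole candidate).
row 5, column 5 = 4 (sole candidate).
row 5, column 7 = 1 (sole candidate).
row 7, column 3 = 6 (sole candidate).
row 7, column 4 = 2 (sole candidate).
row 8, column 3 = 3 (sole candidate).
row 8, column 4 = 7 (sole candidate).
row 8, column 7 = 4 (sole candidate).
row 8, column 8 = 2: row 8 has {1,3,4,5,7}; col 8 has {1,3,4,5,6,7,8}; box has {1,3,4,5,6,7,8}; main diagonal has {3,4,5,6,9} → only 2 remains.

2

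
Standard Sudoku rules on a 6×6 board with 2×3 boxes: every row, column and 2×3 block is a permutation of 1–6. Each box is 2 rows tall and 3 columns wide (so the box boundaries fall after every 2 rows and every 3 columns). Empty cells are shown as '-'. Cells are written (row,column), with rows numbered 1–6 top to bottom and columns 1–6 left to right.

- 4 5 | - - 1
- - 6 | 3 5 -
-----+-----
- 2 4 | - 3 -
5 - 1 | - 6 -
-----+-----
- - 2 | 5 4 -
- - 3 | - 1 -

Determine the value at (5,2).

(1,5) = 2: row 1 has {1,4,5}; col 5 has {1,3,4,5,6}; box has {1,3,5} → only 2 remains.
(2,2) = 1: row 2 has {3,5,6}; col 2 has {2,4}; box has {4,5,6} → only 1 remains.
(2,6) = 4: row 2 has {1,3,5,6}; col 6 has {1}; box has {1,2,3,5} → only 4 remains.
(3,1) = 6: row 3 has {2,3,4}; col 1 has {5}; box has {1,2,4,5} → only 6 remains.
(3,4) = 1: row 3 has {2,3,4,6}; col 4 has {3,5}; box has {3,6} → only 1 remains.
(3,6) = 5: row 3 has {1,2,3,4,6}; col 6 has {1,4}; box has {1,3,6} → only 5 remains.
(4,2) = 3: row 4 has {1,5,6}; col 2 has {1,2,4}; box has {1,2,4,5,6} → only 3 remains.
(4,6) = 2: row 4 has {1,3,5,6}; col 6 has {1,4,5}; box has {1,3,5,6} → only 2 remains.
(5,1) = 1: row 5 has {2,4,5}; col 1 has {5,6}; box has {2,3} → only 1 remains.
(5,2) = 6: row 5 has {1,2,4,5}; col 2 has {1,2,3,4}; box has {1,2,3} → only 6 remains.

6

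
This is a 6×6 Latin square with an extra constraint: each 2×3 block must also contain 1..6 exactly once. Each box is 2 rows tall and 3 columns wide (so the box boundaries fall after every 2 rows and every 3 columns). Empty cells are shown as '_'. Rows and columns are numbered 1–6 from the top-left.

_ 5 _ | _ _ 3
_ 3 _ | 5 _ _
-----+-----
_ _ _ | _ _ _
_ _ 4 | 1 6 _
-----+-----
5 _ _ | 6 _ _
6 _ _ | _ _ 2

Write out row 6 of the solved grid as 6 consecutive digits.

613452

r4c2 = 2: row 4 has {1,4,6}; col 2 has {3,5}; box has {4} → only 2 remains.
r4c6 = 5: row 4 has {1,2,4,6}; col 6 has {2,3}; box has {1,6} → only 5 remains.
r3c6 = 4: row 3 has {}; col 6 has {2,3,5}; box has {1,5,6} → only 4 remains.
r4c1 = 3: row 4 has {1,2,4,5,6}; col 1 has {5,6}; box has {2,4} → only 3 remains.
r5c6 = 1: row 5 has {5,6}; col 6 has {2,3,4,5}; box has {2,6} → only 1 remains.
r2c6 = 6: row 2 has {3,5}; col 6 has {1,2,3,4,5}; box has {3,5} → only 6 remains.
r3c1 = 1: row 3 has {4}; col 1 has {3,5,6}; box has {2,3,4} → only 1 remains.
r3c2 = 6: row 3 has {1,4}; col 2 has {2,3,5}; box has {1,2,3,4} → only 6 remains.
r3c3 = 5: row 3 has {1,4,6}; col 3 has {4}; box has {1,2,3,4,6} → only 5 remains.
r5c2 = 4: row 5 has {1,5,6}; col 2 has {2,3,5,6}; box has {5,6} → only 4 remains.
r5c5 = 3: row 5 has {1,4,5,6}; col 5 has {6}; box has {1,2,6} → only 3 remains.
r6c2 = 1: row 6 has {2,6}; col 2 has {2,3,4,5,6}; box has {4,5,6} → only 1 remains.
r6c3 = 3: row 6 has {1,2,6}; col 3 has {4,5}; box has {1,4,5,6} → only 3 remains.
r6c4 = 4: row 6 has {1,2,3,6}; col 4 has {1,5,6}; box has {1,2,3,6} → only 4 remains.
r6c5 = 5: row 6 has {1,2,3,4,6}; col 5 has {3,6}; box has {1,2,3,4,6} → only 5 remains.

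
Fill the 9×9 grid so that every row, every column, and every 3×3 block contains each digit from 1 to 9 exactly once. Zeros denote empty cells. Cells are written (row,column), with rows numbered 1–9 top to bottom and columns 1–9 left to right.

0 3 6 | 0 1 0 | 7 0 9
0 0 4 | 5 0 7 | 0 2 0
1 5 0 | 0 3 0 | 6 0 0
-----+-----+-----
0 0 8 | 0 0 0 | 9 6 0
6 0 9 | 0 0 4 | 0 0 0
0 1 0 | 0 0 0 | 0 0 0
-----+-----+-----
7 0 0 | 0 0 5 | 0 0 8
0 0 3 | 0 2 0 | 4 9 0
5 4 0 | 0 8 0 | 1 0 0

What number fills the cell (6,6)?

(3,9) = 4: row 3 has {1,3,5,6}; col 9 has {8,9}; box has {2,6,7,9} → only 4 remains.
(7,8) = 3: row 7 has {5,7,8}; col 8 has {2,6,9}; box has {1,4,8,9} → only 3 remains.
(8,1) = 8: row 8 has {2,3,4,9}; col 1 has {1,5,6,7}; box has {3,4,5,7} → only 8 remains.
(8,2) = 6: row 8 has {2,3,4,8,9}; col 2 has {1,3,4,5}; box has {3,4,5,7,8} → only 6 remains.
(8,6) = 1: row 8 has {2,3,4,6,8,9}; col 6 has {4,5,7}; box has {2,5,8} → only 1 remains.
(9,3) = 2: row 9 has {1,4,5,8}; col 3 has {3,4,6,8,9}; box has {3,4,5,6,7,8} → only 2 remains.
(9,8) = 7: row 9 has {1,2,4,5,8}; col 8 has {2,3,6,9}; box has {1,3,4,8,9} → only 7 remains.
(9,9) = 6: row 9 has {1,2,4,5,7,8}; col 9 has {4,8,9}; box has {1,3,4,7,8,9} → only 6 remains.
(1,1) = 2: row 1 has {1,3,6,7,9}; col 1 has {1,5,6,7,8}; box has {1,3,4,5,6} → only 2 remains.
(1,6) = 8: row 1 has {1,2,3,6,7,9}; col 6 has {1,4,5,7}; box has {1,3,5,7} → only 8 remains.
(1,8) = 5: row 1 has {1,2,3,6,7,8,9}; col 8 has {2,3,6,7,9}; box has {2,4,6,7,9} → only 5 remains.
(2,1) = 9: row 2 has {2,4,5,7}; col 1 has {1,2,5,6,7,8}; box has {1,2,3,4,5,6} → only 9 remains.
(2,2) = 8: row 2 has {2,4,5,7,9}; col 2 has {1,3,4,5,6}; box has {1,2,3,4,5,6,9} → only 8 remains.
(2,5) = 6: row 2 has {2,4,5,7,8,9}; col 5 has {1,2,3,8}; box has {1,3,5,7,8} → only 6 remains.
(2,7) = 3: row 2 has {2,4,5,6,7,8,9}; col 7 has {1,4,6,7,9}; box has {2,4,5,6,7,9} → only 3 remains.
(2,9) = 1: row 2 has {2,3,4,5,6,7,8,9}; col 9 has {4,6,8,9}; box has {2,3,4,5,6,7,9} → only 1 remains.
(3,3) = 7: row 3 has {1,3,4,5,6}; col 3 has {2,3,4,6,8,9}; box has {1,2,3,4,5,6,8,9} → only 7 remains.
(3,8) = 8: row 3 has {1,3,4,5,6,7}; col 8 has {2,3,5,6,7,9}; box has {1,2,3,4,5,6,7,9} → only 8 remains.
(5,8) = 1: row 5 has {4,6,9}; col 8 has {2,3,5,6,7,8,9}; box has {6,9} → only 1 remains.
(6,3) = 5: row 6 has {1}; col 3 has {2,3,4,6,7,8,9}; box has {1,6,8,9} → only 5 remains.
(6,8) = 4: row 6 has {1,5}; col 8 has {1,2,3,5,6,7,8,9}; box has {1,6,9} → only 4 remains.
(7,2) = 9: row 7 has {3,5,7,8}; col 2 has {1,3,4,5,6,8}; box has {2,3,4,5,6,7,8} → only 9 remains.
(7,3) = 1: row 7 has {3,5,7,8,9}; col 3 has {2,3,4,5,6,7,8,9}; box has {2,3,4,5,6,7,8,9} → only 1 remains.
(7,5) = 4: row 7 has {1,3,5,7,8,9}; col 5 has {1,2,3,6,8}; box has {1,2,5,8} → only 4 remains.
(7,7) = 2: row 7 has {1,3,4,5,7,8,9}; col 7 has {1,3,4,6,7,9}; box has {1,3,4,6,7,8,9} → only 2 remains.
(8,4) = 7: row 8 has {1,2,3,4,6,8,9}; col 4 has {5}; box has {1,2,4,5,8} → only 7 remains.
(8,9) = 5: row 8 has {1,2,3,4,6,7,8,9}; col 9 has {1,4,6,8,9}; box has {1,2,3,4,6,7,8,9} → only 5 remains.
(1,4) = 4: row 1 has {1,2,3,5,6,7,8,9}; col 4 has {5,7}; box has {1,3,5,6,7,8} → only 4 remains.
(6,1) = 3: row 6 has {1,4,5}; col 1 has {1,2,5,6,7,8,9}; box has {1,5,6,8,9} → only 3 remains.
(6,7) = 8: row 6 has {1,3,4,5}; col 7 has {1,2,3,4,6,7,9}; box has {1,4,6,9} → only 8 remains.
(7,4) = 6: row 7 has {1,2,3,4,5,7,8,9}; col 4 has {4,5,7}; box has {1,2,4,5,7,8} → only 6 remains.
(4,1) = 4: row 4 has {6,8,9}; col 1 has {1,2,3,5,6,7,8,9}; box has {1,3,5,6,8,9} → only 4 remains.
(5,7) = 5: row 5 has {1,4,6,9}; col 7 has {1,2,3,4,6,7,8,9}; box has {1,4,6,8,9} → only 5 remains.
(5,5) = 7: row 5 has {1,4,5,6,9}; col 5 has {1,2,3,4,6,8}; box has {4} → only 7 remains.
(6,5) = 9: row 6 has {1,3,4,5,8}; col 5 has {1,2,3,4,6,7,8}; box has {4,7} → only 9 remains.
(4,5) = 5: row 4 has {4,6,8,9}; col 5 has {1,2,3,4,6,7,8,9}; box has {4,7,9} → only 5 remains.
(5,2) = 2: row 5 has {1,4,5,6,7,9}; col 2 has {1,3,4,5,6,8,9}; box has {1,3,4,5,6,8,9} → only 2 remains.
(5,9) = 3: row 5 has {1,2,4,5,6,7,9}; col 9 has {1,4,5,6,8,9}; box has {1,4,5,6,8,9} → only 3 remains.
(6,4) = 2: row 6 has {1,3,4,5,8,9}; col 4 has {4,5,6,7}; box has {4,5,7,9} → only 2 remains.
(6,6) = 6: row 6 has {1,2,3,4,5,8,9}; col 6 has {1,4,5,7,8}; box has {2,4,5,7,9} → only 6 remains.

6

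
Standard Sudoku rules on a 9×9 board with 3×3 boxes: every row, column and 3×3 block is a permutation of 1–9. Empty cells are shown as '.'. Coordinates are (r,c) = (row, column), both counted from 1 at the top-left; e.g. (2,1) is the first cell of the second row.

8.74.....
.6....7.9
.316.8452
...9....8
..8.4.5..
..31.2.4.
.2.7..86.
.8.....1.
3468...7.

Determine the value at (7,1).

(1,8) = 3: row 1 has {4,7,8}; col 8 has {1,4,5,6,7}; box has {2,4,5,7,9} → only 3 remains.
(2,8) = 8: row 2 has {6,7,9}; col 8 has {1,3,4,5,6,7}; box has {2,3,4,5,7,9} → only 8 remains.
(3,1) = 9: row 3 has {1,2,3,4,5,6,8}; col 1 has {3,8}; box has {1,3,6,7,8} → only 9 remains.
(3,5) = 7: row 3 has {1,2,3,4,5,6,8,9}; col 5 has {4}; box has {4,6,8} → only 7 remains.
(4,8) = 2: row 4 has {8,9}; col 8 has {1,3,4,5,6,7,8}; box has {4,5,8} → only 2 remains.
(5,4) = 3: row 5 has {4,5,8}; col 4 has {1,4,6,7,8,9}; box has {1,2,4,9} → only 3 remains.
(5,8) = 9: row 5 has {3,4,5,8}; col 8 has {1,2,3,4,5,6,7,8}; box has {2,4,5,8} → only 9 remains.
(6,7) = 6: row 6 has {1,2,3,4}; col 7 has {4,5,7,8}; box has {2,4,5,8,9} → only 6 remains.
(6,9) = 7: row 6 has {1,2,3,4,6}; col 9 has {2,8,9}; box has {2,4,5,6,8,9} → only 7 remains.
(9,9) = 5: row 9 has {3,4,6,7,8}; col 9 has {2,7,8,9}; box has {1,6,7,8} → only 5 remains.
(1,2) = 5: row 1 has {3,4,7,8}; col 2 has {2,3,4,6,8}; box has {1,3,6,7,8,9} → only 5 remains.
(1,7) = 1: row 1 has {3,4,5,7,8}; col 7 has {4,5,6,7,8}; box has {2,3,4,5,7,8,9} → only 1 remains.
(1,9) = 6: row 1 has {1,3,4,5,7,8}; col 9 has {2,5,7,8,9}; box has {1,2,3,4,5,7,8,9} → only 6 remains.
(4,7) = 3: row 4 has {2,8,9}; col 7 has {1,4,5,6,7,8}; box has {2,4,5,6,7,8,9} → only 3 remains.
(5,9) = 1: row 5 has {3,4,5,8,9}; col 9 has {2,5,6,7,8,9}; box has {2,3,4,5,6,7,8,9} → only 1 remains.
(6,1) = 5: row 6 has {1,2,3,4,6,7}; col 1 has {3,8,9}; box has {3,8} → only 5 remains.
(6,2) = 9: row 6 has {1,2,3,4,5,6,7}; col 2 has {2,3,4,5,6,8}; box has {3,5,8} → only 9 remains.
(6,5) = 8: row 6 has {1,2,3,4,5,6,7,9}; col 5 has {4,7}; box has {1,2,3,4,9} → only 8 remains.
(7,1) = 1: row 7 has {2,6,7,8}; col 1 has {3,5,8,9}; box has {2,3,4,6,8} → only 1 remains.

1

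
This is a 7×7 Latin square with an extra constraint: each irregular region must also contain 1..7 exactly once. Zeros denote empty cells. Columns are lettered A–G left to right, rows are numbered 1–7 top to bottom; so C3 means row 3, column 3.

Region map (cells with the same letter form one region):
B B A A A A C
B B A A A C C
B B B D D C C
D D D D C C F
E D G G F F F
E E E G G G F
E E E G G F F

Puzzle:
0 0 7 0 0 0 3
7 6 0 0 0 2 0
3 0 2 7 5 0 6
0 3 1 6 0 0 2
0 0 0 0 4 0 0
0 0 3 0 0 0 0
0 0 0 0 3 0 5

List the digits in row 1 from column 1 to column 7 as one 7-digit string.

5172643

E2 = 1: row 2 has {2,6,7}; col 5 has {3,4,5}; region has {7} → only 1 remains.
G2 = 4: row 2 has {1,2,6,7}; col 7 has {2,3,5,6}; region has {2,3,6} → only 4 remains.
F3 = 1: row 3 has {2,3,5,6,7}; col 6 has {2}; region has {2,3,4,6} → only 1 remains.
A4 = 4: row 4 has {1,2,3,6}; col 1 has {3,7}; region has {1,3,5,6,7} → only 4 remains.
E4 = 7: row 4 has {1,2,3,4,6}; col 5 has {1,3,4,5}; region has {1,2,3,4,6} → only 7 remains.
F4 = 5: row 4 has {1,2,3,4,6,7}; col 6 has {1,2}; region has {1,2,3,4,6,7} → only 5 remains.
B5 = 2: row 5 has {4}; col 2 has {3,6}; region has {1,3,4,5,6,7} → only 2 remains.
C2 = 5: row 2 has {1,2,4,6,7}; col 3 has {1,2,3,7}; region has {1,7} → only 5 remains.
D2 = 3: row 2 has {1,2,4,5,6,7}; col 4 has {6,7}; region has {1,5,7} → only 3 remains.
B3 = 4: row 3 has {1,2,3,5,6,7}; col 2 has {2,3,6}; region has {2,3,6,7} → only 4 remains.
C5 = 6: row 5 has {2,4}; col 3 has {1,2,3,5,7}; region has {3} → only 6 remains.
E6 = 2: row 6 has {3}; col 5 has {1,3,4,5,7}; region has {3,6} → only 2 remains.
C7 = 4: row 7 has {3,5}; col 3 has {1,2,3,5,6,7}; region has {3} → only 4 remains.
D7 = 1: row 7 has {3,4,5}; col 4 has {3,6,7}; region has {2,3,6} → only 1 remains.
E1 = 6: row 1 has {3,7}; col 5 has {1,2,3,4,5,7}; region has {1,3,5,7} → only 6 remains.
F1 = 4: row 1 has {3,6,7}; col 6 has {1,2,5}; region has {1,3,5,6,7} → only 4 remains.
D5 = 5: row 5 has {2,4,6}; col 4 has {1,3,6,7}; region has {1,2,3,6} → only 5 remains.
D6 = 4: row 6 has {2,3}; col 4 has {1,3,5,6,7}; region has {1,2,3,5,6} → only 4 remains.
F6 = 7: row 6 has {2,3,4}; col 6 has {1,2,4,5}; region has {1,2,3,4,5,6} → only 7 remains.
G6 = 1: row 6 has {2,3,4,7}; col 7 has {2,3,4,5,6}; region has {2,4,5} → only 1 remains.
B7 = 7: row 7 has {1,3,4,5}; col 2 has {2,3,4,6}; region has {3,4} → only 7 remains.
F7 = 6: row 7 has {1,3,4,5,7}; col 6 has {1,2,4,5,7}; region has {1,2,4,5} → only 6 remains.
D1 = 2: row 1 has {3,4,6,7}; col 4 has {1,3,4,5,6,7}; region has {1,3,4,5,6,7} → only 2 remains.
A5 = 1: row 5 has {2,4,5,6}; col 1 has {3,4,7}; region has {3,4,7} → only 1 remains.
F5 = 3: row 5 has {1,2,4,5,6}; col 6 has {1,2,4,5,6,7}; region has {1,2,4,5,6} → only 3 remains.
G5 = 7: row 5 has {1,2,3,4,5,6}; col 7 has {1,2,3,4,5,6}; region has {1,2,3,4,5,6} → only 7 remains.
B6 = 5: row 6 has {1,2,3,4,7}; col 2 has {2,3,4,6,7}; region has {1,3,4,7} → only 5 remains.
A7 = 2: row 7 has {1,3,4,5,6,7}; col 1 has {1,3,4,7}; region has {1,3,4,5,7} → only 2 remains.
A1 = 5: row 1 has {2,3,4,6,7}; col 1 has {1,2,3,4,7}; region has {2,3,4,6,7} → only 5 remains.
B1 = 1: row 1 has {2,3,4,5,6,7}; col 2 has {2,3,4,5,6,7}; region has {2,3,4,5,6,7} → only 1 remains.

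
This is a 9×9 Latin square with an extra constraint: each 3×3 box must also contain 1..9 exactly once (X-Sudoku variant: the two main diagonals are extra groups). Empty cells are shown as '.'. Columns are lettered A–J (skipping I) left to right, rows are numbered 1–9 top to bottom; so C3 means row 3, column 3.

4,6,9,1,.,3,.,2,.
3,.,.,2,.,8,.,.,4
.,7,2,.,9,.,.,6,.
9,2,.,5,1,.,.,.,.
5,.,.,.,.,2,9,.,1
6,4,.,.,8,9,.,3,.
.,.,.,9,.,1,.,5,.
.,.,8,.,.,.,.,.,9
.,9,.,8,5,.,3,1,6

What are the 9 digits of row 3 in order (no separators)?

872495163

E1 = 7: row 1 has {1,2,3,4,6,9}; col 5 has {1,5,8,9}; box has {1,2,3,8,9} → only 7 remains.
B2 = 1: row 2 has {2,3,4,8}; col 2 has {2,4,6,7,9}; box has {2,3,4,6,7,9}; main diagonal has {2,4,5,6,9} → only 1 remains.
C2 = 5: row 2 has {1,2,3,4,8}; col 3 has {2,8,9}; box has {1,2,3,4,6,7,9} → only 5 remains.
E2 = 6: row 2 has {1,2,3,4,5,8}; col 5 has {1,5,7,8,9}; box has {1,2,3,7,8,9} → only 6 remains.
G2 = 7: row 2 has {1,2,3,4,5,6,8}; col 7 has {3,9}; box has {2,4,6} → only 7 remains.
H2 = 9: row 2 has {1,2,3,4,5,6,7,8}; col 8 has {1,2,3,5,6}; box has {2,4,6,7}; anti-diagonal has {} → only 9 remains.
A3 = 8: row 3 has {2,6,7,9}; col 1 has {3,4,5,6,9}; box has {1,2,3,4,5,6,7,9} → only 8 remains.
D3 = 4: row 3 has {2,6,7,8,9}; col 4 has {1,2,5,8,9}; box has {1,2,3,6,7,8,9} → only 4 remains.
F3 = 5: row 3 has {2,4,6,7,8,9}; col 6 has {1,2,3,8,9}; box has {1,2,3,4,6,7,8,9} → only 5 remains.
G3 = 1: row 3 has {2,4,5,6,7,8,9}; col 7 has {3,7,9}; box has {2,4,6,7,9}; anti-diagonal has {9} → only 1 remains.
J3 = 3: row 3 has {1,2,4,5,6,7,8,9}; col 9 has {1,4,6,9}; box has {1,2,4,6,7,9} → only 3 remains.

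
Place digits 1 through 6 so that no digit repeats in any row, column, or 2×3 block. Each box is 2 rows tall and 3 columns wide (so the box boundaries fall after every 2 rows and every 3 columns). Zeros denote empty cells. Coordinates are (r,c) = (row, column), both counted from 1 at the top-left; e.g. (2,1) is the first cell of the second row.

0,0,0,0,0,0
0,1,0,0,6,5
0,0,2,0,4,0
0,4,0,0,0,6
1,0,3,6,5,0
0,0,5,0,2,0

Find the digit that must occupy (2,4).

(2,3) = 4: row 2 has {1,5,6}; col 3 has {2,3,5}; box has {1} → only 4 remains.
(4,3) = 1: row 4 has {4,6}; col 3 has {2,3,4,5}; box has {2,4} → only 1 remains.
(4,5) = 3: row 4 has {1,4,6}; col 5 has {2,4,5,6}; box has {4,6} → only 3 remains.
(5,2) = 2: row 5 has {1,3,5,6}; col 2 has {1,4}; box has {1,3,5} → only 2 remains.
(5,6) = 4: row 5 has {1,2,3,5,6}; col 6 has {5,6}; box has {2,5,6} → only 4 remains.
(6,2) = 6: row 6 has {2,5}; col 2 has {1,2,4}; box has {1,2,3,5} → only 6 remains.
(1,3) = 6: row 1 has {}; col 3 has {1,2,3,4,5}; box has {1,4} → only 6 remains.
(1,5) = 1: row 1 has {6}; col 5 has {2,3,4,5,6}; box has {5,6} → only 1 remains.
(3,6) = 1: row 3 has {2,4}; col 6 has {4,5,6}; box has {3,4,6} → only 1 remains.
(4,1) = 5: row 4 has {1,3,4,6}; col 1 has {1}; box has {1,2,4} → only 5 remains.
(4,4) = 2: row 4 has {1,3,4,5,6}; col 4 has {6}; box has {1,3,4,6} → only 2 remains.
(6,1) = 4: row 6 has {2,5,6}; col 1 has {1,5}; box has {1,2,3,5,6} → only 4 remains.
(6,6) = 3: row 6 has {2,4,5,6}; col 6 has {1,4,5,6}; box has {2,4,5,6} → only 3 remains.
(1,6) = 2: row 1 has {1,6}; col 6 has {1,3,4,5,6}; box has {1,5,6} → only 2 remains.
(2,4) = 3: row 2 has {1,4,5,6}; col 4 has {2,6}; box has {1,2,5,6} → only 3 remains.

3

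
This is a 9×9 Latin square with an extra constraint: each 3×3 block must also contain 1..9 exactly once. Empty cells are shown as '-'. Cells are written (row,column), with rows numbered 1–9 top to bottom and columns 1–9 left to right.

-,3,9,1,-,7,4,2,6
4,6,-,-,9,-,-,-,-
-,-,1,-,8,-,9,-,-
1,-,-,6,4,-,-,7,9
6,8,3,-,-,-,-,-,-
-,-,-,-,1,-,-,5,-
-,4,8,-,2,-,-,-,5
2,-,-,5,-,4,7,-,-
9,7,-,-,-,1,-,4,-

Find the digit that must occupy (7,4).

(1,5) = 5 (sole candidate).
(3,8) = 3 (sole candidate).
(3,9) = 7 (sole candidate).
(5,5) = 7 (sole candidate).
(5,8) = 1 (sole candidate).
(6,1) = 7 (sole candidate).
(7,1) = 3 (sole candidate).
(8,2) = 1 (sole candidate).
(8,3) = 6 (sole candidate).
(8,5) = 3 (sole candidate).
(8,9) = 8 (sole candidate).
(9,3) = 5 (sole candidate).
(9,4) = 8 (sole candidate).
(9,5) = 6 (sole candidate).
(1,1) = 8 (sole candidate).
(2,8) = 8 (sole candidate).
(2,9) = 1 (sole candidate).
(3,1) = 5 (sole candidate).
(3,2) = 2 (sole candidate).
(3,4) = 4 (sole candidate).
(3,6) = 6 (sole candidate).
(4,2) = 5 (sole candidate).
(4,3) = 2 (sole candidate).
(5,7) = 2 (sole candidate).
(5,9) = 4 (sole candidate).
(6,2) = 9 (sole candidate).
(6,3) = 4 (sole candidate).
(6,9) = 3 (sole candidate).
(7,6) = 9 (sole candidate).
(7,8) = 6 (sole candidate).
(8,8) = 9 (sole candidate).
(9,7) = 3 (sole candidate).
(9,9) = 2 (sole candidate).
(2,3) = 7 (sole candidate).
(2,7) = 5 (sole candidate).
(4,7) = 8 (sole candidate).
(5,4) = 9 (sole candidate).
(5,6) = 5 (sole candidate).
(6,4) = 2 (sole candidate).
(6,6) = 8 (sole candidate).
(6,7) = 6 (sole candidate).
(7,4) = 7: row 7 has {2,3,4,5,6,8,9}; col 4 has {1,2,4,5,6,8,9}; box has {1,2,3,4,5,6,8,9} → only 7 remains.

7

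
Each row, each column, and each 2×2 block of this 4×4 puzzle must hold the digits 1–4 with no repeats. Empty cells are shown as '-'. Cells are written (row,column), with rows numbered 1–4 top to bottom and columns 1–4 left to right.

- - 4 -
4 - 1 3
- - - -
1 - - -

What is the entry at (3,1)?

(1,4) = 2 (sole candidate).
(2,2) = 2 (sole candidate).
(4,4) = 4 (sole candidate).
(1,1) = 3 (sole candidate).
(1,2) = 1 (sole candidate).
(3,1) = 2: row 3 has {}; col 1 has {1,3,4}; box has {1} → only 2 remains.

2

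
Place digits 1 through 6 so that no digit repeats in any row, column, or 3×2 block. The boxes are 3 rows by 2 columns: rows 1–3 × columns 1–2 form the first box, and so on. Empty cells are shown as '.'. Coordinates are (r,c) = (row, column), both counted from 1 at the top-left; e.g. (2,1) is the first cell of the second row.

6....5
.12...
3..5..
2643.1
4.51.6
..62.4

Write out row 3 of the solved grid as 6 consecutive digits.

341562

(1,4) = 4: row 1 has {5,6}; col 4 has {1,2,3,5}; box has {2,5} → only 4 remains.
(2,1) = 5: row 2 has {1,2}; col 1 has {2,3,4,6}; box has {1,3,6} → only 5 remains.
(2,4) = 6: row 2 has {1,2,5}; col 4 has {1,2,3,4,5}; box has {2,4,5} → only 6 remains.
(2,6) = 3: row 2 has {1,2,5,6}; col 6 has {1,4,5,6}; box has {5} → only 3 remains.
(3,3) = 1: row 3 has {3,5}; col 3 has {2,4,5,6}; box has {2,4,5,6} → only 1 remains.
(3,6) = 2: row 3 has {1,3,5}; col 6 has {1,3,4,5,6}; box has {3,5} → only 2 remains.
(4,5) = 5: row 4 has {1,2,3,4,6}; col 5 has {}; box has {1,4,6} → only 5 remains.
(5,2) = 3: row 5 has {1,4,5,6}; col 2 has {1,6}; box has {2,4,6} → only 3 remains.
(5,5) = 2: row 5 has {1,3,4,5,6}; col 5 has {5}; box has {1,4,5,6} → only 2 remains.
(6,1) = 1: row 6 has {2,4,6}; col 1 has {2,3,4,5,6}; box has {2,3,4,6} → only 1 remains.
(6,2) = 5: row 6 has {1,2,4,6}; col 2 has {1,3,6}; box has {1,2,3,4,6} → only 5 remains.
(6,5) = 3: row 6 has {1,2,4,5,6}; col 5 has {2,5}; box has {1,2,4,5,6} → only 3 remains.
(1,2) = 2: row 1 has {4,5,6}; col 2 has {1,3,5,6}; box has {1,3,5,6} → only 2 remains.
(1,3) = 3: row 1 has {2,4,5,6}; col 3 has {1,2,4,5,6}; box has {1,2,4,5,6} → only 3 remains.
(1,5) = 1: row 1 has {2,3,4,5,6}; col 5 has {2,3,5}; box has {2,3,5} → only 1 remains.
(2,5) = 4: row 2 has {1,2,3,5,6}; col 5 has {1,2,3,5}; box has {1,2,3,5} → only 4 remains.
(3,2) = 4: row 3 has {1,2,3,5}; col 2 has {1,2,3,5,6}; box has {1,2,3,5,6} → only 4 remains.
(3,5) = 6: row 3 has {1,2,3,4,5}; col 5 has {1,2,3,4,5}; box has {1,2,3,4,5} → only 6 remains.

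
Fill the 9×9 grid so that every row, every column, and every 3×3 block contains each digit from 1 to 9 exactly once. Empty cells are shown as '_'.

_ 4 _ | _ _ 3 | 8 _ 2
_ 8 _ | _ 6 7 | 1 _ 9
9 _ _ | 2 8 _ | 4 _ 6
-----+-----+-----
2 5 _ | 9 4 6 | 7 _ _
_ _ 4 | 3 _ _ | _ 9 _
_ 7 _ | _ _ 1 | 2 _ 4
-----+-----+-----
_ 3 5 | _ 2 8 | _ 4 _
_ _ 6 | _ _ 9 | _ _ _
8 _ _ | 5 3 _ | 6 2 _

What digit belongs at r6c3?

9

r1c4 = 1 (sole candidate).
r2c4 = 4 (sole candidate).
r3c2 = 1 (sole candidate).
r3c6 = 5 (sole candidate).
r5c2 = 6 (sole candidate).
r5c6 = 2 (sole candidate).
r5c7 = 5 (sole candidate).
r6c1 = 3 (sole candidate).
r6c4 = 8 (sole candidate).
r6c5 = 5 (sole candidate).
r6c8 = 6 (sole candidate).
r7c7 = 9 (sole candidate).
r8c2 = 2 (sole candidate).
r8c4 = 7 (sole candidate).
r8c5 = 1 (sole candidate).
r8c7 = 3 (sole candidate).
r9c2 = 9 (sole candidate).
r9c6 = 4 (sole candidate).
r1c3 = 7 (sole candidate).
r1c5 = 9 (sole candidate).
r1c8 = 5 (sole candidate).
r2c1 = 5 (sole candidate).
r2c8 = 3 (sole candidate).
r3c3 = 3 (sole candidate).
r3c8 = 7 (sole candidate).
r5c1 = 1 (sole candidate).
r5c5 = 7 (sole candidate).
r5c9 = 8 (sole candidate).
r6c3 = 9: row 6 has {1,2,3,4,5,6,7,8}; col 3 has {3,4,5,6,7}; box has {1,2,3,4,5,6,7} → only 9 remains.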